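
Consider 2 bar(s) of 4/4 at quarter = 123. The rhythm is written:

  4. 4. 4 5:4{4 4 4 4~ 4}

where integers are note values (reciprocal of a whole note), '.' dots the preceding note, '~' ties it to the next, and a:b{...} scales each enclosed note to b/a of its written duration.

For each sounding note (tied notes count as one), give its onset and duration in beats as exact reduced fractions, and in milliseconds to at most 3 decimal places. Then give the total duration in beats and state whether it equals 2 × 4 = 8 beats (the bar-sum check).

1) 0.0ms=0b +731.707ms=3/2b
2) 731.707ms=3/2b +731.707ms=3/2b
3) 1463.415ms=3b +487.805ms=1b
4) 1951.22ms=4b +390.244ms=4/5b
5) 2341.463ms=24/5b +390.244ms=4/5b
6) 2731.707ms=28/5b +390.244ms=4/5b
7) 3121.951ms=32/5b +780.488ms=8/5b
Σ=8b of 8 (123bpm 4/4) — PASS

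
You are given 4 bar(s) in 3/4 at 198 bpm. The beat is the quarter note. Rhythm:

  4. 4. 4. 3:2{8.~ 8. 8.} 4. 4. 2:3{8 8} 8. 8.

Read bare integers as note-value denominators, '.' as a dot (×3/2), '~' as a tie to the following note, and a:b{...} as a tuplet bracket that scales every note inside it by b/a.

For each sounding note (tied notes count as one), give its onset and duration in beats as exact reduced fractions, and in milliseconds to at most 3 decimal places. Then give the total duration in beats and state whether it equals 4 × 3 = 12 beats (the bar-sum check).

1) 0.0ms=0b +454.545ms=3/2b
2) 454.545ms=3/2b +454.545ms=3/2b
3) 909.091ms=3b +454.545ms=3/2b
4) 1363.636ms=9/2b +303.03ms=1b
5) 1666.667ms=11/2b +151.515ms=1/2b
6) 1818.182ms=6b +454.545ms=3/2b
7) 2272.727ms=15/2b +454.545ms=3/2b
8) 2727.273ms=9b +227.273ms=3/4b
9) 2954.545ms=39/4b +227.273ms=3/4b
10) 3181.818ms=21/2b +227.273ms=3/4b
11) 3409.091ms=45/4b +227.273ms=3/4b
Σ=12b of 12 (198bpm 3/4) — PASS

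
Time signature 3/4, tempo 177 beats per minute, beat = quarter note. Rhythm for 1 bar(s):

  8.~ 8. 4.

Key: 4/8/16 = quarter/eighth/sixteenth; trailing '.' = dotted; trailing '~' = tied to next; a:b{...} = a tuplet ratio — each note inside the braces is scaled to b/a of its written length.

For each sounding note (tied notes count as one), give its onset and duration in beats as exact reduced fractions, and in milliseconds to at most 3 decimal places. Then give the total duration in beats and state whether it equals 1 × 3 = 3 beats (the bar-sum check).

1) 0.0ms=0b +508.475ms=3/2b
2) 508.475ms=3/2b +508.475ms=3/2b
Σ=3b of 3 (177bpm 3/4) — PASS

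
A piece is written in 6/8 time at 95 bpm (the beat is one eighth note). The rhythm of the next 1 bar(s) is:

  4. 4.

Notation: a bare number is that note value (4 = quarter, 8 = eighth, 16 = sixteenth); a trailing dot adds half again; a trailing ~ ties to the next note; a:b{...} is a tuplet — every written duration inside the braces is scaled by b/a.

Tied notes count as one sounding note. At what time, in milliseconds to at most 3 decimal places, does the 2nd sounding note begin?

note 2 onset = 3b = 1894.737ms

1. 0.0ms @ 0 + 1894.737ms (3)
2. 1894.737ms @ 3 + 1894.737ms (3)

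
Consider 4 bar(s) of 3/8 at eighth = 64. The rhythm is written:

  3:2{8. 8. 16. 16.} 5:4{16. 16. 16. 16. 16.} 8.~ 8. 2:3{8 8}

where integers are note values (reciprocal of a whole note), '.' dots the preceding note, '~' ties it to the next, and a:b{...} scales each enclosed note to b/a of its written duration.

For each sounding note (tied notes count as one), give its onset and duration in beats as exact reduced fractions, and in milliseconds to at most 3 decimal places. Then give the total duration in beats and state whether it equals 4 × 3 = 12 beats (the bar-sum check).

1) 0.0ms=0b +937.5ms=1b
2) 937.5ms=1b +937.5ms=1b
3) 1875.0ms=2b +468.75ms=1/2b
4) 2343.75ms=5/2b +468.75ms=1/2b
5) 2812.5ms=3b +562.5ms=3/5b
6) 3375.0ms=18/5b +562.5ms=3/5b
7) 3937.5ms=21/5b +562.5ms=3/5b
8) 4500.0ms=24/5b +562.5ms=3/5b
9) 5062.5ms=27/5b +562.5ms=3/5b
10) 5625.0ms=6b +2812.5ms=3b
11) 8437.5ms=9b +1406.25ms=3/2b
12) 9843.75ms=21/2b +1406.25ms=3/2b
Σ=12b of 12 (64bpm 3/8) — PASS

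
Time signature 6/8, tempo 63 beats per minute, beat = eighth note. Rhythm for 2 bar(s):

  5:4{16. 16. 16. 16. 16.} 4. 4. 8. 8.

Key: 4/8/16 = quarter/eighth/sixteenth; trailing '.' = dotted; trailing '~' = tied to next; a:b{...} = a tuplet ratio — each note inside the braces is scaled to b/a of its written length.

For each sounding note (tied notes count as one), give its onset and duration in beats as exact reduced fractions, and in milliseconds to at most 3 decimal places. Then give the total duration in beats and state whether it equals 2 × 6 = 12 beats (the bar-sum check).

1) 0.0ms=0b +571.429ms=3/5b
2) 571.429ms=3/5b +571.429ms=3/5b
3) 1142.857ms=6/5b +571.429ms=3/5b
4) 1714.286ms=9/5b +571.429ms=3/5b
5) 2285.714ms=12/5b +571.429ms=3/5b
6) 2857.143ms=3b +2857.143ms=3b
7) 5714.286ms=6b +2857.143ms=3b
8) 8571.429ms=9b +1428.571ms=3/2b
9) 10000.0ms=21/2b +1428.571ms=3/2b
Σ=12b of 12 (63bpm 6/8) — PASS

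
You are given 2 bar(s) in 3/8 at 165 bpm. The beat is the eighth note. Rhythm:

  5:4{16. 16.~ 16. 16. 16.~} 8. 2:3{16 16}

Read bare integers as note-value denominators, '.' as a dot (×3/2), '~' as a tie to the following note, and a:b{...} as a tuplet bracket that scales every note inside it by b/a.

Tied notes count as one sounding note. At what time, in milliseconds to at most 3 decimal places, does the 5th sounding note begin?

note 5 onset = 9/2b = 1636.364ms

1. 0.0ms @ 0 + 218.182ms (3/5)
2. 218.182ms @ 3/5 + 436.364ms (6/5)
3. 654.545ms @ 9/5 + 218.182ms (3/5)
4. 872.727ms @ 12/5 + 763.636ms (21/10)
5. 1636.364ms @ 9/2 + 272.727ms (3/4)
6. 1909.091ms @ 21/4 + 272.727ms (3/4)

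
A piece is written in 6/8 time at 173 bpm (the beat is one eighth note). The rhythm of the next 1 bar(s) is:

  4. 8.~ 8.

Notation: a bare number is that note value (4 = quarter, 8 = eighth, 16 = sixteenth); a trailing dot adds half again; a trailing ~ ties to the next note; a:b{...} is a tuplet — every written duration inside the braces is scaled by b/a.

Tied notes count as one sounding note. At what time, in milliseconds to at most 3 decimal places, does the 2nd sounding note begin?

note 2 onset = 3b = 1040.462ms

1. 0.0ms @ 0 + 1040.462ms (3)
2. 1040.462ms @ 3 + 1040.462ms (3)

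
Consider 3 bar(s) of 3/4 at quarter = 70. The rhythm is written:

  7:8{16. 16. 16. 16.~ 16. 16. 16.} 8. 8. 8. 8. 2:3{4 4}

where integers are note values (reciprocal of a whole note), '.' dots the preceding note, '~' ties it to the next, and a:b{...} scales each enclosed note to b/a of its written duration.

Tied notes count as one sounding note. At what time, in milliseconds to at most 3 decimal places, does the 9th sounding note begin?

1. 0.0ms @ 0 + 367.347ms (3/7)
2. 367.347ms @ 3/7 + 367.347ms (3/7)
3. 734.694ms @ 6/7 + 367.347ms (3/7)
4. 1102.041ms @ 9/7 + 734.694ms (6/7)
5. 1836.735ms @ 15/7 + 367.347ms (3/7)
6. 2204.082ms @ 18/7 + 367.347ms (3/7)
7. 2571.429ms @ 3 + 642.857ms (3/4)
8. 3214.286ms @ 15/4 + 642.857ms (3/4)
9. 3857.143ms @ 9/2 + 642.857ms (3/4)
10. 4500.0ms @ 21/4 + 642.857ms (3/4)
11. 5142.857ms @ 6 + 1285.714ms (3/2)
12. 6428.571ms @ 15/2 + 1285.714ms (3/2)

note 9 onset = 9/2b = 3857.143ms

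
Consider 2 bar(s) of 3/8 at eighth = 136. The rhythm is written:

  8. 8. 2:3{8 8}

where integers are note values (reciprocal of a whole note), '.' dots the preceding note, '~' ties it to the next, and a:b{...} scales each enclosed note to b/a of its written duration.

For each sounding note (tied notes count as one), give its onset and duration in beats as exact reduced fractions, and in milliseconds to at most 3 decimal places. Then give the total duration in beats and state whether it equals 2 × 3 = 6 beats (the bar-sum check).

1) 0.0ms=0b +661.765ms=3/2b
2) 661.765ms=3/2b +661.765ms=3/2b
3) 1323.529ms=3b +661.765ms=3/2b
4) 1985.294ms=9/2b +661.765ms=3/2b
Σ=6b of 6 (136bpm 3/8) — PASS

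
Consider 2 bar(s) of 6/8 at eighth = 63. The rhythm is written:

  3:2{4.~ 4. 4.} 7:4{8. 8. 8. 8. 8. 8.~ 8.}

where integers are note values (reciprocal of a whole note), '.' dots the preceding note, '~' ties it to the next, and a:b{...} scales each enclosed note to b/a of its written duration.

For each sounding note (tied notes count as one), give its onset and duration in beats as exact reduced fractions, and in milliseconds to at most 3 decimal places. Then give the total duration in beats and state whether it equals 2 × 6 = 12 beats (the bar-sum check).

1) 0.0ms=0b +3809.524ms=4b
2) 3809.524ms=4b +1904.762ms=2b
3) 5714.286ms=6b +816.327ms=6/7b
4) 6530.612ms=48/7b +816.327ms=6/7b
5) 7346.939ms=54/7b +816.327ms=6/7b
6) 8163.265ms=60/7b +816.327ms=6/7b
7) 8979.592ms=66/7b +816.327ms=6/7b
8) 9795.918ms=72/7b +1632.653ms=12/7b
Σ=12b of 12 (63bpm 6/8) — PASS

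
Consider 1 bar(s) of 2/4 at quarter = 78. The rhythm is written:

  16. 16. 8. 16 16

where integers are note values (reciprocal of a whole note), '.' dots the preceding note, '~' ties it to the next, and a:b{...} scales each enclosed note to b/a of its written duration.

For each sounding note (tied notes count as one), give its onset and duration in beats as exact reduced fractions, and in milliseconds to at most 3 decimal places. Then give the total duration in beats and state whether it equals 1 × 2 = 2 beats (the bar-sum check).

1) 0.0ms=0b +288.462ms=3/8b
2) 288.462ms=3/8b +288.462ms=3/8b
3) 576.923ms=3/4b +576.923ms=3/4b
4) 1153.846ms=3/2b +192.308ms=1/4b
5) 1346.154ms=7/4b +192.308ms=1/4b
Σ=2b of 2 (78bpm 2/4) — PASS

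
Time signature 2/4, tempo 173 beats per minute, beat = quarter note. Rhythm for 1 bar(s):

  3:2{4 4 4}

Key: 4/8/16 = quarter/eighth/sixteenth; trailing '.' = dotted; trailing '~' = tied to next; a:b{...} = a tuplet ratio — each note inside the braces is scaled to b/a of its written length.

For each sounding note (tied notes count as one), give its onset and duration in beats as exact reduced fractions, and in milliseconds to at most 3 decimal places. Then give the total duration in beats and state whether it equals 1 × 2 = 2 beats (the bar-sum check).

1) 0.0ms=0b +231.214ms=2/3b
2) 231.214ms=2/3b +231.214ms=2/3b
3) 462.428ms=4/3b +231.214ms=2/3b
Σ=2b of 2 (173bpm 2/4) — PASS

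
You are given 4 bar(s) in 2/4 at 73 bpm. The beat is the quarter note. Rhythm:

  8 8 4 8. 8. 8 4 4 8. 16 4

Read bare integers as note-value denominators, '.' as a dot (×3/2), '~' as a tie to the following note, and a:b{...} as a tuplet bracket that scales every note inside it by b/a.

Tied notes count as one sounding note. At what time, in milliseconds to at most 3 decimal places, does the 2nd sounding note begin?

note 2 onset = 1/2b = 410.959ms

1. 0.0ms @ 0 + 410.959ms (1/2)
2. 410.959ms @ 1/2 + 410.959ms (1/2)
3. 821.918ms @ 1 + 821.918ms (1)
4. 1643.836ms @ 2 + 616.438ms (3/4)
5. 2260.274ms @ 11/4 + 616.438ms (3/4)
6. 2876.712ms @ 7/2 + 410.959ms (1/2)
7. 3287.671ms @ 4 + 821.918ms (1)
8. 4109.589ms @ 5 + 821.918ms (1)
9. 4931.507ms @ 6 + 616.438ms (3/4)
10. 5547.945ms @ 27/4 + 205.479ms (1/4)
11. 5753.425ms @ 7 + 821.918ms (1)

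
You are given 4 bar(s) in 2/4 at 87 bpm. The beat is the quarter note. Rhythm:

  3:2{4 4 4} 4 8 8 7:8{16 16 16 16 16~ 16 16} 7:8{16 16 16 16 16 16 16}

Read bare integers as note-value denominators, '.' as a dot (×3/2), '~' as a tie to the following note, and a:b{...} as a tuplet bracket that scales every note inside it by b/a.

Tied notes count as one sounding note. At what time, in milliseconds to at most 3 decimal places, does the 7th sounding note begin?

note 7 onset = 4b = 2758.621ms

1. 0.0ms @ 0 + 459.77ms (2/3)
2. 459.77ms @ 2/3 + 459.77ms (2/3)
3. 919.54ms @ 4/3 + 459.77ms (2/3)
4. 1379.31ms @ 2 + 689.655ms (1)
5. 2068.966ms @ 3 + 344.828ms (1/2)
6. 2413.793ms @ 7/2 + 344.828ms (1/2)
7. 2758.621ms @ 4 + 197.044ms (2/7)
8. 2955.665ms @ 30/7 + 197.044ms (2/7)
9. 3152.709ms @ 32/7 + 197.044ms (2/7)
10. 3349.754ms @ 34/7 + 197.044ms (2/7)
11. 3546.798ms @ 36/7 + 394.089ms (4/7)
12. 3940.887ms @ 40/7 + 197.044ms (2/7)
13. 4137.931ms @ 6 + 197.044ms (2/7)
14. 4334.975ms @ 44/7 + 197.044ms (2/7)
15. 4532.02ms @ 46/7 + 197.044ms (2/7)
16. 4729.064ms @ 48/7 + 197.044ms (2/7)
17. 4926.108ms @ 50/7 + 197.044ms (2/7)
18. 5123.153ms @ 52/7 + 197.044ms (2/7)
19. 5320.197ms @ 54/7 + 197.044ms (2/7)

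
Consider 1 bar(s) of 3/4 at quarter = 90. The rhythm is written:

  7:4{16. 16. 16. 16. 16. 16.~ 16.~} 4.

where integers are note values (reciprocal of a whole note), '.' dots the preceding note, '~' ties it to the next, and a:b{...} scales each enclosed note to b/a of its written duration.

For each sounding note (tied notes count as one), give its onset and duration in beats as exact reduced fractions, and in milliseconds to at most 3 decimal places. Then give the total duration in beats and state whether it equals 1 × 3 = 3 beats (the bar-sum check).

1) 0.0ms=0b +142.857ms=3/14b
2) 142.857ms=3/14b +142.857ms=3/14b
3) 285.714ms=3/7b +142.857ms=3/14b
4) 428.571ms=9/14b +142.857ms=3/14b
5) 571.429ms=6/7b +142.857ms=3/14b
6) 714.286ms=15/14b +1285.714ms=27/14b
Σ=3b of 3 (90bpm 3/4) — PASS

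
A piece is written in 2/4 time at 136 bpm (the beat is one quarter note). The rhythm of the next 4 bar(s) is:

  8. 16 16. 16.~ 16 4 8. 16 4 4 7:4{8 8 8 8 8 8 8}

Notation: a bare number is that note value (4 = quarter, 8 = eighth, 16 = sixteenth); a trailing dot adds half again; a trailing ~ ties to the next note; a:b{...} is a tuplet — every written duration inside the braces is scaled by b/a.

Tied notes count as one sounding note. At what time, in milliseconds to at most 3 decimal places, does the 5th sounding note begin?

1. 0.0ms @ 0 + 330.882ms (3/4)
2. 330.882ms @ 3/4 + 110.294ms (1/4)
3. 441.176ms @ 1 + 165.441ms (3/8)
4. 606.618ms @ 11/8 + 275.735ms (5/8)
5. 882.353ms @ 2 + 441.176ms (1)
6. 1323.529ms @ 3 + 330.882ms (3/4)
7. 1654.412ms @ 15/4 + 110.294ms (1/4)
8. 1764.706ms @ 4 + 441.176ms (1)
9. 2205.882ms @ 5 + 441.176ms (1)
10. 2647.059ms @ 6 + 126.05ms (2/7)
11. 2773.109ms @ 44/7 + 126.05ms (2/7)
12. 2899.16ms @ 46/7 + 126.05ms (2/7)
13. 3025.21ms @ 48/7 + 126.05ms (2/7)
14. 3151.261ms @ 50/7 + 126.05ms (2/7)
15. 3277.311ms @ 52/7 + 126.05ms (2/7)
16. 3403.361ms @ 54/7 + 126.05ms (2/7)

note 5 onset = 2b = 882.353ms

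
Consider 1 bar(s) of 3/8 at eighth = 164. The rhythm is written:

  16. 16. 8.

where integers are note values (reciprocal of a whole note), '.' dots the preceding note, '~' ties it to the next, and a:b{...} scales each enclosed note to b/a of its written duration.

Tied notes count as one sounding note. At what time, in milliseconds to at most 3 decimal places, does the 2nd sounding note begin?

note 2 onset = 3/4b = 274.39ms

1. 0.0ms @ 0 + 274.39ms (3/4)
2. 274.39ms @ 3/4 + 274.39ms (3/4)
3. 548.78ms @ 3/2 + 548.78ms (3/2)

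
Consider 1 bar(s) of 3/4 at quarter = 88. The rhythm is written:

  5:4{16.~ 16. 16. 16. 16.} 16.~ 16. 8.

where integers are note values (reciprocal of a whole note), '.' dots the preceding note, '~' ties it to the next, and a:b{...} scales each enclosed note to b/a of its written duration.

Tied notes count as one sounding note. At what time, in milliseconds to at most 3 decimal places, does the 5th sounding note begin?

1. 0.0ms @ 0 + 409.091ms (3/5)
2. 409.091ms @ 3/5 + 204.545ms (3/10)
3. 613.636ms @ 9/10 + 204.545ms (3/10)
4. 818.182ms @ 6/5 + 204.545ms (3/10)
5. 1022.727ms @ 3/2 + 511.364ms (3/4)
6. 1534.091ms @ 9/4 + 511.364ms (3/4)

note 5 onset = 3/2b = 1022.727ms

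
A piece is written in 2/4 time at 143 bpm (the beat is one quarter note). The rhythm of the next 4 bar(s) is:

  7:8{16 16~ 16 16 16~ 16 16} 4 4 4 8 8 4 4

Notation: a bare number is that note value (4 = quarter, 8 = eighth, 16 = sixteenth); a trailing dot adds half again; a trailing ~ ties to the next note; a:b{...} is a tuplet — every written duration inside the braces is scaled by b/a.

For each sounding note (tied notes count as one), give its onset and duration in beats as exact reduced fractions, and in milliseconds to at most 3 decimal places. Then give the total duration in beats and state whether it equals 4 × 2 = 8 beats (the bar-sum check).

1) 0.0ms=0b +119.88ms=2/7b
2) 119.88ms=2/7b +239.76ms=4/7b
3) 359.64ms=6/7b +119.88ms=2/7b
4) 479.52ms=8/7b +239.76ms=4/7b
5) 719.281ms=12/7b +119.88ms=2/7b
6) 839.161ms=2b +419.58ms=1b
7) 1258.741ms=3b +419.58ms=1b
8) 1678.322ms=4b +419.58ms=1b
9) 2097.902ms=5b +209.79ms=1/2b
10) 2307.692ms=11/2b +209.79ms=1/2b
11) 2517.483ms=6b +419.58ms=1b
12) 2937.063ms=7b +419.58ms=1b
Σ=8b of 8 (143bpm 2/4) — PASS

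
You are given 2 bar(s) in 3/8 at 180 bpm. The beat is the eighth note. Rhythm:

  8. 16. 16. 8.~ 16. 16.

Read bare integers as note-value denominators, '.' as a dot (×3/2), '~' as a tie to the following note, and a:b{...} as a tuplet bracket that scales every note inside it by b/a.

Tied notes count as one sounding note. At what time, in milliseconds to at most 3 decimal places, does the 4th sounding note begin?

note 4 onset = 3b = 1000.0ms

1. 0.0ms @ 0 + 500.0ms (3/2)
2. 500.0ms @ 3/2 + 250.0ms (3/4)
3. 750.0ms @ 9/4 + 250.0ms (3/4)
4. 1000.0ms @ 3 + 750.0ms (9/4)
5. 1750.0ms @ 21/4 + 250.0ms (3/4)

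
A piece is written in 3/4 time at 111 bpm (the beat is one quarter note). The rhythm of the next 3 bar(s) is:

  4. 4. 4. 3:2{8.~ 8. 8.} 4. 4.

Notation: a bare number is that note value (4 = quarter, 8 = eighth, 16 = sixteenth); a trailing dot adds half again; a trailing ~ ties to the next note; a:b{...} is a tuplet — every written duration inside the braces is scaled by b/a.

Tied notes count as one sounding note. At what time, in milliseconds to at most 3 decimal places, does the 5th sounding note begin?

1. 0.0ms @ 0 + 810.811ms (3/2)
2. 810.811ms @ 3/2 + 810.811ms (3/2)
3. 1621.622ms @ 3 + 810.811ms (3/2)
4. 2432.432ms @ 9/2 + 540.541ms (1)
5. 2972.973ms @ 11/2 + 270.27ms (1/2)
6. 3243.243ms @ 6 + 810.811ms (3/2)
7. 4054.054ms @ 15/2 + 810.811ms (3/2)

note 5 onset = 11/2b = 2972.973ms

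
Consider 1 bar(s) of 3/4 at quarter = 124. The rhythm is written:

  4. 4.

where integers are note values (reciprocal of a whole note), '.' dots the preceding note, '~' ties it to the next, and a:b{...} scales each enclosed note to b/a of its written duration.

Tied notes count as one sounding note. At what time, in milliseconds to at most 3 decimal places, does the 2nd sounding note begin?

1. 0.0ms @ 0 + 725.806ms (3/2)
2. 725.806ms @ 3/2 + 725.806ms (3/2)

note 2 onset = 3/2b = 725.806ms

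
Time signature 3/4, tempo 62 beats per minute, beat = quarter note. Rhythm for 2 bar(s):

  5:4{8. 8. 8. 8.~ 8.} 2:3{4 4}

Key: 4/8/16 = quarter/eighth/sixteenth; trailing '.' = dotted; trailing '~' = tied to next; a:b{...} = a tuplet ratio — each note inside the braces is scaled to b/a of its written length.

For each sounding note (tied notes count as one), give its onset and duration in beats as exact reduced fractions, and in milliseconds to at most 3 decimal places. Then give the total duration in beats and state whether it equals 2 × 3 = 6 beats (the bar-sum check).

1) 0.0ms=0b +580.645ms=3/5b
2) 580.645ms=3/5b +580.645ms=3/5b
3) 1161.29ms=6/5b +580.645ms=3/5b
4) 1741.935ms=9/5b +1161.29ms=6/5b
5) 2903.226ms=3b +1451.613ms=3/2b
6) 4354.839ms=9/2b +1451.613ms=3/2b
Σ=6b of 6 (62bpm 3/4) — PASS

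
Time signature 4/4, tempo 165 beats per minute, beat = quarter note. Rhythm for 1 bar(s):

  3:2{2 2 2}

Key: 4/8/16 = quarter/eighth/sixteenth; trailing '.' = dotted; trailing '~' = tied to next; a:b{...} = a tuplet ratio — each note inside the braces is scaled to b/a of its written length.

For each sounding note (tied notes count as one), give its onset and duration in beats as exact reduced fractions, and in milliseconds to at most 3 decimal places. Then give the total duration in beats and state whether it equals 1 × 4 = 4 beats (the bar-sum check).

1) 0.0ms=0b +484.848ms=4/3b
2) 484.848ms=4/3b +484.848ms=4/3b
3) 969.697ms=8/3b +484.848ms=4/3b
Σ=4b of 4 (165bpm 4/4) — PASS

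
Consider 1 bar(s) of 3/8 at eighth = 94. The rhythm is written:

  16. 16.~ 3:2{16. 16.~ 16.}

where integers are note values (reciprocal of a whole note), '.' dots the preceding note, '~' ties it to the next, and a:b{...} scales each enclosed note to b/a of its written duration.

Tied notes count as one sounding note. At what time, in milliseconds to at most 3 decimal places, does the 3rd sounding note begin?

1. 0.0ms @ 0 + 478.723ms (3/4)
2. 478.723ms @ 3/4 + 797.872ms (5/4)
3. 1276.596ms @ 2 + 638.298ms (1)

note 3 onset = 2b = 1276.596ms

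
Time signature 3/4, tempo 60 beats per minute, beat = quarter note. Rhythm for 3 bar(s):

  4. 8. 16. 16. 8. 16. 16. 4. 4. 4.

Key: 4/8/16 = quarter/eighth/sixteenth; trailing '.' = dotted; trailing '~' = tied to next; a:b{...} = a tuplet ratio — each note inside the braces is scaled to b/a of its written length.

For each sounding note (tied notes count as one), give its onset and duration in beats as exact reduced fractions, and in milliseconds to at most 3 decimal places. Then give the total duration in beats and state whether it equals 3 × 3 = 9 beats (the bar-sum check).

1) 0.0ms=0b +1500.0ms=3/2b
2) 1500.0ms=3/2b +750.0ms=3/4b
3) 2250.0ms=9/4b +375.0ms=3/8b
4) 2625.0ms=21/8b +375.0ms=3/8b
5) 3000.0ms=3b +750.0ms=3/4b
6) 3750.0ms=15/4b +375.0ms=3/8b
7) 4125.0ms=33/8b +375.0ms=3/8b
8) 4500.0ms=9/2b +1500.0ms=3/2b
9) 6000.0ms=6b +1500.0ms=3/2b
10) 7500.0ms=15/2b +1500.0ms=3/2b
Σ=9b of 9 (60bpm 3/4) — PASS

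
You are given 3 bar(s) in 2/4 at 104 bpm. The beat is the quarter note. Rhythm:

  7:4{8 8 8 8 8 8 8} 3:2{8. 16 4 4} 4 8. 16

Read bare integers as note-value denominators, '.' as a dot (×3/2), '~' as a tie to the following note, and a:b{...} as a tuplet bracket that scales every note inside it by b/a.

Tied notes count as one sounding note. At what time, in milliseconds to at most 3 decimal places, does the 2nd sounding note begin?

1. 0.0ms @ 0 + 164.835ms (2/7)
2. 164.835ms @ 2/7 + 164.835ms (2/7)
3. 329.67ms @ 4/7 + 164.835ms (2/7)
4. 494.505ms @ 6/7 + 164.835ms (2/7)
5. 659.341ms @ 8/7 + 164.835ms (2/7)
6. 824.176ms @ 10/7 + 164.835ms (2/7)
7. 989.011ms @ 12/7 + 164.835ms (2/7)
8. 1153.846ms @ 2 + 288.462ms (1/2)
9. 1442.308ms @ 5/2 + 96.154ms (1/6)
10. 1538.462ms @ 8/3 + 384.615ms (2/3)
11. 1923.077ms @ 10/3 + 384.615ms (2/3)
12. 2307.692ms @ 4 + 576.923ms (1)
13. 2884.615ms @ 5 + 432.692ms (3/4)
14. 3317.308ms @ 23/4 + 144.231ms (1/4)

note 2 onset = 2/7b = 164.835ms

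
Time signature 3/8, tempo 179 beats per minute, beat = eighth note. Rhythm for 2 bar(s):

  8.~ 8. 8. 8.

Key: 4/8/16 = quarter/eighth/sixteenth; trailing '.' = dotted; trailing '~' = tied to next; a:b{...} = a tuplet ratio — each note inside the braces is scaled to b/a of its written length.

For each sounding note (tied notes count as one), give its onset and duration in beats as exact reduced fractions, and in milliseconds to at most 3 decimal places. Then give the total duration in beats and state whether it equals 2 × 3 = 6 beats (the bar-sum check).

1) 0.0ms=0b +1005.587ms=3b
2) 1005.587ms=3b +502.793ms=3/2b
3) 1508.38ms=9/2b +502.793ms=3/2b
Σ=6b of 6 (179bpm 3/8) — PASS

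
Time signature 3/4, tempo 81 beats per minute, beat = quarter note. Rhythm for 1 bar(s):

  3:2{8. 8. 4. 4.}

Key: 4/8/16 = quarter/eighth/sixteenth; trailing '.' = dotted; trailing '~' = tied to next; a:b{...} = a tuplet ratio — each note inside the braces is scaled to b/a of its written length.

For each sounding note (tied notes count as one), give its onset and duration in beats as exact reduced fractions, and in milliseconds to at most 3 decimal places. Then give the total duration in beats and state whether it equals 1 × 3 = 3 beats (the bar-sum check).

1) 0.0ms=0b +370.37ms=1/2b
2) 370.37ms=1/2b +370.37ms=1/2b
3) 740.741ms=1b +740.741ms=1b
4) 1481.481ms=2b +740.741ms=1b
Σ=3b of 3 (81bpm 3/4) — PASS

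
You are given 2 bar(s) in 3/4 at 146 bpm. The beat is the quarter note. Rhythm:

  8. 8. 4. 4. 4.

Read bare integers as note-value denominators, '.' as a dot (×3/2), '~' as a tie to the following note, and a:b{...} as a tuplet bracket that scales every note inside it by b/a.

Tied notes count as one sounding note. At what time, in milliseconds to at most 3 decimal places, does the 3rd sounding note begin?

1. 0.0ms @ 0 + 308.219ms (3/4)
2. 308.219ms @ 3/4 + 308.219ms (3/4)
3. 616.438ms @ 3/2 + 616.438ms (3/2)
4. 1232.877ms @ 3 + 616.438ms (3/2)
5. 1849.315ms @ 9/2 + 616.438ms (3/2)

note 3 onset = 3/2b = 616.438ms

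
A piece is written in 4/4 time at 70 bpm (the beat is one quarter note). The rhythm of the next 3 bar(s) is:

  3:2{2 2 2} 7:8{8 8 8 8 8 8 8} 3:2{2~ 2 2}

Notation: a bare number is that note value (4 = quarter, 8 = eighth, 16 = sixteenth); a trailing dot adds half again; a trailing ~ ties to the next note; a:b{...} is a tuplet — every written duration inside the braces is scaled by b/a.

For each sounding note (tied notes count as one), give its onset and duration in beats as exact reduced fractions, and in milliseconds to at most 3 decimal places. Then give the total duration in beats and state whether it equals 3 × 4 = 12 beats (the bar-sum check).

1) 0.0ms=0b +1142.857ms=4/3b
2) 1142.857ms=4/3b +1142.857ms=4/3b
3) 2285.714ms=8/3b +1142.857ms=4/3b
4) 3428.571ms=4b +489.796ms=4/7b
5) 3918.367ms=32/7b +489.796ms=4/7b
6) 4408.163ms=36/7b +489.796ms=4/7b
7) 4897.959ms=40/7b +489.796ms=4/7b
8) 5387.755ms=44/7b +489.796ms=4/7b
9) 5877.551ms=48/7b +489.796ms=4/7b
10) 6367.347ms=52/7b +489.796ms=4/7b
11) 6857.143ms=8b +2285.714ms=8/3b
12) 9142.857ms=32/3b +1142.857ms=4/3b
Σ=12b of 12 (70bpm 4/4) — PASS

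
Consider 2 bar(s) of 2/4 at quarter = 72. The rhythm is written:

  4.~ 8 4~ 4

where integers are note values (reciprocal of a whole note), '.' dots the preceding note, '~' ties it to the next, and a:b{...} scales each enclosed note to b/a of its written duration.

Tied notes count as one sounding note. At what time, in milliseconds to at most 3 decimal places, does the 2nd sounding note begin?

note 2 onset = 2b = 1666.667ms

1. 0.0ms @ 0 + 1666.667ms (2)
2. 1666.667ms @ 2 + 1666.667ms (2)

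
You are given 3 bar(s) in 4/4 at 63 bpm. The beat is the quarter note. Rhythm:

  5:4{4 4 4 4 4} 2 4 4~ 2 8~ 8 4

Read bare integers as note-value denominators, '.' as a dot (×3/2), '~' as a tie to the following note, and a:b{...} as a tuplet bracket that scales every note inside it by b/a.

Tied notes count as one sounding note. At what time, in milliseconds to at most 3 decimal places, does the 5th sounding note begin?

note 5 onset = 16/5b = 3047.619ms

1. 0.0ms @ 0 + 761.905ms (4/5)
2. 761.905ms @ 4/5 + 761.905ms (4/5)
3. 1523.81ms @ 8/5 + 761.905ms (4/5)
4. 2285.714ms @ 12/5 + 761.905ms (4/5)
5. 3047.619ms @ 16/5 + 761.905ms (4/5)
6. 3809.524ms @ 4 + 1904.762ms (2)
7. 5714.286ms @ 6 + 952.381ms (1)
8. 6666.667ms @ 7 + 2857.143ms (3)
9. 9523.81ms @ 10 + 952.381ms (1)
10. 10476.19ms @ 11 + 952.381ms (1)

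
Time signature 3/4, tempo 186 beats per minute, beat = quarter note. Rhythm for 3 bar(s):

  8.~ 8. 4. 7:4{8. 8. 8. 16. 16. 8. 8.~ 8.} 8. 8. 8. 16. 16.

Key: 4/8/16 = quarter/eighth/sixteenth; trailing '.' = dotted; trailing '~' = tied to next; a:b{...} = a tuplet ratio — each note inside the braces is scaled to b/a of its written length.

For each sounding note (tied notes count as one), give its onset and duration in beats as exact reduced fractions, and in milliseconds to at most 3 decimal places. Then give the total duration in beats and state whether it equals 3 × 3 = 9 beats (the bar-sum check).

1) 0.0ms=0b +483.871ms=3/2b
2) 483.871ms=3/2b +483.871ms=3/2b
3) 967.742ms=3b +138.249ms=3/7b
4) 1105.991ms=24/7b +138.249ms=3/7b
5) 1244.24ms=27/7b +138.249ms=3/7b
6) 1382.488ms=30/7b +69.124ms=3/14b
7) 1451.613ms=9/2b +69.124ms=3/14b
8) 1520.737ms=33/7b +138.249ms=3/7b
9) 1658.986ms=36/7b +276.498ms=6/7b
10) 1935.484ms=6b +241.935ms=3/4b
11) 2177.419ms=27/4b +241.935ms=3/4b
12) 2419.355ms=15/2b +241.935ms=3/4b
13) 2661.29ms=33/4b +120.968ms=3/8b
14) 2782.258ms=69/8b +120.968ms=3/8b
Σ=9b of 9 (186bpm 3/4) — PASS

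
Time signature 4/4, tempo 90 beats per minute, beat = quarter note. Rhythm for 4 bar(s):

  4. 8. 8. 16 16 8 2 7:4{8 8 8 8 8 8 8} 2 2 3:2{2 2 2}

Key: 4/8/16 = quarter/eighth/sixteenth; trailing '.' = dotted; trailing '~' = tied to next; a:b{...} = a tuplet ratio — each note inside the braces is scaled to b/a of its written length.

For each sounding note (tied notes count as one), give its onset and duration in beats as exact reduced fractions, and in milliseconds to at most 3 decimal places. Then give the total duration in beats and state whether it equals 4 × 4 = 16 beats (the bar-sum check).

1) 0.0ms=0b +1000.0ms=3/2b
2) 1000.0ms=3/2b +500.0ms=3/4b
3) 1500.0ms=9/4b +500.0ms=3/4b
4) 2000.0ms=3b +166.667ms=1/4b
5) 2166.667ms=13/4b +166.667ms=1/4b
6) 2333.333ms=7/2b +333.333ms=1/2b
7) 2666.667ms=4b +1333.333ms=2b
8) 4000.0ms=6b +190.476ms=2/7b
9) 4190.476ms=44/7b +190.476ms=2/7b
10) 4380.952ms=46/7b +190.476ms=2/7b
11) 4571.429ms=48/7b +190.476ms=2/7b
12) 4761.905ms=50/7b +190.476ms=2/7b
13) 4952.381ms=52/7b +190.476ms=2/7b
14) 5142.857ms=54/7b +190.476ms=2/7b
15) 5333.333ms=8b +1333.333ms=2b
16) 6666.667ms=10b +1333.333ms=2b
17) 8000.0ms=12b +888.889ms=4/3b
18) 8888.889ms=40/3b +888.889ms=4/3b
19) 9777.778ms=44/3b +888.889ms=4/3b
Σ=16b of 16 (90bpm 4/4) — PASS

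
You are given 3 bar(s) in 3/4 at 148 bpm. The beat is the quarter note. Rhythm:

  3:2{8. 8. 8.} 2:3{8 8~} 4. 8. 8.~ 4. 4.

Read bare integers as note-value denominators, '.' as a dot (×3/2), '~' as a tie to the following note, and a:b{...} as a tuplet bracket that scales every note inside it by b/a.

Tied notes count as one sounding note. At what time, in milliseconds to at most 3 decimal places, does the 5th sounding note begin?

note 5 onset = 9/4b = 912.162ms

1. 0.0ms @ 0 + 202.703ms (1/2)
2. 202.703ms @ 1/2 + 202.703ms (1/2)
3. 405.405ms @ 1 + 202.703ms (1/2)
4. 608.108ms @ 3/2 + 304.054ms (3/4)
5. 912.162ms @ 9/4 + 912.162ms (9/4)
6. 1824.324ms @ 9/2 + 304.054ms (3/4)
7. 2128.378ms @ 21/4 + 912.162ms (9/4)
8. 3040.541ms @ 15/2 + 608.108ms (3/2)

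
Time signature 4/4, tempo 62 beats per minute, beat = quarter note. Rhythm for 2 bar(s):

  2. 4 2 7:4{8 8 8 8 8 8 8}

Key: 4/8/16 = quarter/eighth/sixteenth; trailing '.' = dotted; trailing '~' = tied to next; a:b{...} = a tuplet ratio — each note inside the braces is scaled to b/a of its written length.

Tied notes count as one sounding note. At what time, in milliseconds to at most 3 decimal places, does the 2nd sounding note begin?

note 2 onset = 3b = 2903.226ms

1. 0.0ms @ 0 + 2903.226ms (3)
2. 2903.226ms @ 3 + 967.742ms (1)
3. 3870.968ms @ 4 + 1935.484ms (2)
4. 5806.452ms @ 6 + 276.498ms (2/7)
5. 6082.949ms @ 44/7 + 276.498ms (2/7)
6. 6359.447ms @ 46/7 + 276.498ms (2/7)
7. 6635.945ms @ 48/7 + 276.498ms (2/7)
8. 6912.442ms @ 50/7 + 276.498ms (2/7)
9. 7188.94ms @ 52/7 + 276.498ms (2/7)
10. 7465.438ms @ 54/7 + 276.498ms (2/7)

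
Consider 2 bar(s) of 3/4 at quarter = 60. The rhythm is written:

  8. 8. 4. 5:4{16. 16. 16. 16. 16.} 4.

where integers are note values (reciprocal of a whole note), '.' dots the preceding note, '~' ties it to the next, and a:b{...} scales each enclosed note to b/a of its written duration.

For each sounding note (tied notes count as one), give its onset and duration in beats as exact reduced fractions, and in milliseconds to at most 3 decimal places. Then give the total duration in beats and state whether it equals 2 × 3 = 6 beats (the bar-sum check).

1) 0.0ms=0b +750.0ms=3/4b
2) 750.0ms=3/4b +750.0ms=3/4b
3) 1500.0ms=3/2b +1500.0ms=3/2b
4) 3000.0ms=3b +300.0ms=3/10b
5) 3300.0ms=33/10b +300.0ms=3/10b
6) 3600.0ms=18/5b +300.0ms=3/10b
7) 3900.0ms=39/10b +300.0ms=3/10b
8) 4200.0ms=21/5b +300.0ms=3/10b
9) 4500.0ms=9/2b +1500.0ms=3/2b
Σ=6b of 6 (60bpm 3/4) — PASS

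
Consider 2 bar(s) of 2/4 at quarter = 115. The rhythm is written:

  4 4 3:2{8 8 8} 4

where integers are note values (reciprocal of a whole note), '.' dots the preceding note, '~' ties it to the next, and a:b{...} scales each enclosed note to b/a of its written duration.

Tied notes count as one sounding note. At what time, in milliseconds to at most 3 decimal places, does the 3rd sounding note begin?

note 3 onset = 2b = 1043.478ms

1. 0.0ms @ 0 + 521.739ms (1)
2. 521.739ms @ 1 + 521.739ms (1)
3. 1043.478ms @ 2 + 173.913ms (1/3)
4. 1217.391ms @ 7/3 + 173.913ms (1/3)
5. 1391.304ms @ 8/3 + 173.913ms (1/3)
6. 1565.217ms @ 3 + 521.739ms (1)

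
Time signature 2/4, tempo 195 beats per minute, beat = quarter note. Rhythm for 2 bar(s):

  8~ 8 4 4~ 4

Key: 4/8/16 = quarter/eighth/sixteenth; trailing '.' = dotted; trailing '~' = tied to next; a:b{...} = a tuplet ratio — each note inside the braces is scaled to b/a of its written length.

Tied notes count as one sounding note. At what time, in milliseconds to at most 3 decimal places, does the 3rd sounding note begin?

note 3 onset = 2b = 615.385ms

1. 0.0ms @ 0 + 307.692ms (1)
2. 307.692ms @ 1 + 307.692ms (1)
3. 615.385ms @ 2 + 615.385ms (2)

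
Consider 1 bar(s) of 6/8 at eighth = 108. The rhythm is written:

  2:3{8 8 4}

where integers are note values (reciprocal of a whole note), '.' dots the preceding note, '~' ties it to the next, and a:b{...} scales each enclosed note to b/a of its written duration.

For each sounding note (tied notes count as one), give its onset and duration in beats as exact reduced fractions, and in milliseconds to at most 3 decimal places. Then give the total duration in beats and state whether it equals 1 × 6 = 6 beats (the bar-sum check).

1) 0.0ms=0b +833.333ms=3/2b
2) 833.333ms=3/2b +833.333ms=3/2b
3) 1666.667ms=3b +1666.667ms=3b
Σ=6b of 6 (108bpm 6/8) — PASS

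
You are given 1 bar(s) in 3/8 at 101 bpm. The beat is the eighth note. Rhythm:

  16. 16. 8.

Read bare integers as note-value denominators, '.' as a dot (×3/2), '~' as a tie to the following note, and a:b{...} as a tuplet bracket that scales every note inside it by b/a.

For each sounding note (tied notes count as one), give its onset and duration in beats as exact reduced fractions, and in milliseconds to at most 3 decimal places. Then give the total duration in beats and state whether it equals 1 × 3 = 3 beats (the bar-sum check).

1) 0.0ms=0b +445.545ms=3/4b
2) 445.545ms=3/4b +445.545ms=3/4b
3) 891.089ms=3/2b +891.089ms=3/2b
Σ=3b of 3 (101bpm 3/8) — PASS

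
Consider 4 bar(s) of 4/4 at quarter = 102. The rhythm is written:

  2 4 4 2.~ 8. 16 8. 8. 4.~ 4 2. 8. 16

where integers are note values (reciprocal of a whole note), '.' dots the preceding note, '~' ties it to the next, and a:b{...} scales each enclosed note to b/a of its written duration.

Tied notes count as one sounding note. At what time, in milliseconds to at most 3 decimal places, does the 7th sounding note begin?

1. 0.0ms @ 0 + 1176.471ms (2)
2. 1176.471ms @ 2 + 588.235ms (1)
3. 1764.706ms @ 3 + 588.235ms (1)
4. 2352.941ms @ 4 + 2205.882ms (15/4)
5. 4558.824ms @ 31/4 + 147.059ms (1/4)
6. 4705.882ms @ 8 + 441.176ms (3/4)
7. 5147.059ms @ 35/4 + 441.176ms (3/4)
8. 5588.235ms @ 19/2 + 1470.588ms (5/2)
9. 7058.824ms @ 12 + 1764.706ms (3)
10. 8823.529ms @ 15 + 441.176ms (3/4)
11. 9264.706ms @ 63/4 + 147.059ms (1/4)

note 7 onset = 35/4b = 5147.059ms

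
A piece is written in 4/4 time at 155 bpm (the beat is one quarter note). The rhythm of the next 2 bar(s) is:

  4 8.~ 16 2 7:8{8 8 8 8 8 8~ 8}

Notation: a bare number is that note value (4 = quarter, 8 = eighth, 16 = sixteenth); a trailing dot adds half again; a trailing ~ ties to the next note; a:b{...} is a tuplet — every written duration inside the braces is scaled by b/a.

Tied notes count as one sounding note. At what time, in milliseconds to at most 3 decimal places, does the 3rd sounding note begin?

note 3 onset = 2b = 774.194ms

1. 0.0ms @ 0 + 387.097ms (1)
2. 387.097ms @ 1 + 387.097ms (1)
3. 774.194ms @ 2 + 774.194ms (2)
4. 1548.387ms @ 4 + 221.198ms (4/7)
5. 1769.585ms @ 32/7 + 221.198ms (4/7)
6. 1990.783ms @ 36/7 + 221.198ms (4/7)
7. 2211.982ms @ 40/7 + 221.198ms (4/7)
8. 2433.18ms @ 44/7 + 221.198ms (4/7)
9. 2654.378ms @ 48/7 + 442.396ms (8/7)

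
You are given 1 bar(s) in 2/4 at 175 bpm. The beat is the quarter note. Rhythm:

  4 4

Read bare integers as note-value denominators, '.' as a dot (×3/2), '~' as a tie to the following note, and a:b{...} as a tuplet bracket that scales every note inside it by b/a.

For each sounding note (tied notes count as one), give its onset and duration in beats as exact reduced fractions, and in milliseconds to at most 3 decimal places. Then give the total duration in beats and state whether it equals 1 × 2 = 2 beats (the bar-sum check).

1) 0.0ms=0b +342.857ms=1b
2) 342.857ms=1b +342.857ms=1b
Σ=2b of 2 (175bpm 2/4) — PASS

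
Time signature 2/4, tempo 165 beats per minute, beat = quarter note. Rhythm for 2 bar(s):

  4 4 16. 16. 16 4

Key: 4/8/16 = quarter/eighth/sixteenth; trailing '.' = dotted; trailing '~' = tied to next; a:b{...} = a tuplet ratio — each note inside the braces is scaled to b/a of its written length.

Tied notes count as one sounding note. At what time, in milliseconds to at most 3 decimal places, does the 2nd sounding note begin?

1. 0.0ms @ 0 + 363.636ms (1)
2. 363.636ms @ 1 + 363.636ms (1)
3. 727.273ms @ 2 + 136.364ms (3/8)
4. 863.636ms @ 19/8 + 136.364ms (3/8)
5. 1000.0ms @ 11/4 + 90.909ms (1/4)
6. 1090.909ms @ 3 + 363.636ms (1)

note 2 onset = 1b = 363.636ms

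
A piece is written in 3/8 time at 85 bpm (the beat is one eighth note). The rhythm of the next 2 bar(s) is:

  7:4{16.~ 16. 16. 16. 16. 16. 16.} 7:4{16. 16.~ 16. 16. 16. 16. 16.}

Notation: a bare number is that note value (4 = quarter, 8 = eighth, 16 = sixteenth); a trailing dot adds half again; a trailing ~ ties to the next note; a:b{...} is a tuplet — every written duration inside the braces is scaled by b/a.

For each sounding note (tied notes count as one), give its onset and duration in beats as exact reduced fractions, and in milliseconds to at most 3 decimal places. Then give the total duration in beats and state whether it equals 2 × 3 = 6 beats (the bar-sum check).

1) 0.0ms=0b +605.042ms=6/7b
2) 605.042ms=6/7b +302.521ms=3/7b
3) 907.563ms=9/7b +302.521ms=3/7b
4) 1210.084ms=12/7b +302.521ms=3/7b
5) 1512.605ms=15/7b +302.521ms=3/7b
6) 1815.126ms=18/7b +302.521ms=3/7b
7) 2117.647ms=3b +302.521ms=3/7b
8) 2420.168ms=24/7b +605.042ms=6/7b
9) 3025.21ms=30/7b +302.521ms=3/7b
10) 3327.731ms=33/7b +302.521ms=3/7b
11) 3630.252ms=36/7b +302.521ms=3/7b
12) 3932.773ms=39/7b +302.521ms=3/7b
Σ=6b of 6 (85bpm 3/8) — PASS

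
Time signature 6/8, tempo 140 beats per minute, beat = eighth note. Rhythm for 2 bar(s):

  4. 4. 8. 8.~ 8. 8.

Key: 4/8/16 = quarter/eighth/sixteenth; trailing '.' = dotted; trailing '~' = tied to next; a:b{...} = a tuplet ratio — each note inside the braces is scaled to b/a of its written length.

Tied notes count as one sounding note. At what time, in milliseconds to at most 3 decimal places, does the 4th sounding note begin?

1. 0.0ms @ 0 + 1285.714ms (3)
2. 1285.714ms @ 3 + 1285.714ms (3)
3. 2571.429ms @ 6 + 642.857ms (3/2)
4. 3214.286ms @ 15/2 + 1285.714ms (3)
5. 4500.0ms @ 21/2 + 642.857ms (3/2)

note 4 onset = 15/2b = 3214.286ms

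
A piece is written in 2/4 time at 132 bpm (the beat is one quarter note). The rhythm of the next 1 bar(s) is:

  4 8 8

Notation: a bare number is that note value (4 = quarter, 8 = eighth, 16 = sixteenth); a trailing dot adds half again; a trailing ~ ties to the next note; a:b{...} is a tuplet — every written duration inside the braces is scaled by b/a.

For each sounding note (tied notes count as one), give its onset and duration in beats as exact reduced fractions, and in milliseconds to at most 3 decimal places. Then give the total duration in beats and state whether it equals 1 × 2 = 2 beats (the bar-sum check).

1) 0.0ms=0b +454.545ms=1b
2) 454.545ms=1b +227.273ms=1/2b
3) 681.818ms=3/2b +227.273ms=1/2b
Σ=2b of 2 (132bpm 2/4) — PASS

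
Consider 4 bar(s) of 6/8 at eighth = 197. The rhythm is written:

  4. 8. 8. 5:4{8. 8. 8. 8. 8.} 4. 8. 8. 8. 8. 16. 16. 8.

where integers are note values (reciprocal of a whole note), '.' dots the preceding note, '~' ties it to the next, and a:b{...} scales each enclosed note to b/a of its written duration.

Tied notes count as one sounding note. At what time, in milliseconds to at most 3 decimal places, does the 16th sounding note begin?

1. 0.0ms @ 0 + 913.706ms (3)
2. 913.706ms @ 3 + 456.853ms (3/2)
3. 1370.558ms @ 9/2 + 456.853ms (3/2)
4. 1827.411ms @ 6 + 365.482ms (6/5)
5. 2192.893ms @ 36/5 + 365.482ms (6/5)
6. 2558.376ms @ 42/5 + 365.482ms (6/5)
7. 2923.858ms @ 48/5 + 365.482ms (6/5)
8. 3289.34ms @ 54/5 + 365.482ms (6/5)
9. 3654.822ms @ 12 + 913.706ms (3)
10. 4568.528ms @ 15 + 456.853ms (3/2)
11. 5025.381ms @ 33/2 + 456.853ms (3/2)
12. 5482.234ms @ 18 + 456.853ms (3/2)
13. 5939.086ms @ 39/2 + 456.853ms (3/2)
14. 6395.939ms @ 21 + 228.426ms (3/4)
15. 6624.365ms @ 87/4 + 228.426ms (3/4)
16. 6852.792ms @ 45/2 + 456.853ms (3/2)

note 16 onset = 45/2b = 6852.792ms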